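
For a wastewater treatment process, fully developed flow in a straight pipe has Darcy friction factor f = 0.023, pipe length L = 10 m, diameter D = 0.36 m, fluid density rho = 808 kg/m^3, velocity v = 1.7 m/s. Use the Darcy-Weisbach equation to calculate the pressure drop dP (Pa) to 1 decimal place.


dP = f * (L/D) * (rho*v^2/2)
dP = 0.023 * (10/0.36) * (808*1.7^2/2)
L/D = 27.77777778
rho*v^2/2 = 808*2.89/2 = 1167.56
dP = 0.023 * 27.77777778 * 1167.56
dP = 745.9 Pa


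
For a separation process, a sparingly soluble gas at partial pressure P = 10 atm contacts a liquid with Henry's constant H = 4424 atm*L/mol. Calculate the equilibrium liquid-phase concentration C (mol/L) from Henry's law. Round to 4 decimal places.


C = P / H
C = 10 / 4424
C = 0.0023 mol/L


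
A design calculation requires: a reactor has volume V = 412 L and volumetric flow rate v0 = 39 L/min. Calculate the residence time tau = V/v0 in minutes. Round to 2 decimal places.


tau = V / v0
tau = 412 / 39
tau = 10.56 min


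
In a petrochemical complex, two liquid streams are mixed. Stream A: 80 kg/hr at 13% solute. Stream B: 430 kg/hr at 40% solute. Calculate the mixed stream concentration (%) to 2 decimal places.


Mass balance on solute: F1*x1 + F2*x2 = F3*x3
F3 = F1 + F2 = 80 + 430 = 510 kg/hr
x3 = (F1*x1 + F2*x2)/F3
x3 = (80*0.13 + 430*0.4) / 510
x3 = 35.76%


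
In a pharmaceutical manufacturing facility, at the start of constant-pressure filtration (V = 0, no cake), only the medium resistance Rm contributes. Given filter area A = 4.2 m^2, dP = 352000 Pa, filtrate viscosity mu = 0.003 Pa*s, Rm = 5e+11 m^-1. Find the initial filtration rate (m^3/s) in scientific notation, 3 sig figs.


rate = A * dP / (mu * Rm)
rate = 4.2 * 352000 / (0.003 * 5e+11)
rate = 1478400.0 / 1.500e+09
rate = 9.86e-04 m^3/s


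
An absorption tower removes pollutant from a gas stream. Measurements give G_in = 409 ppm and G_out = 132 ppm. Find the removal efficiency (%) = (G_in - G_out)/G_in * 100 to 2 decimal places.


Efficiency = (G_in - G_out) / G_in * 100%
Efficiency = (409 - 132) / 409 * 100
Efficiency = 277 / 409 * 100
Efficiency = 67.73%


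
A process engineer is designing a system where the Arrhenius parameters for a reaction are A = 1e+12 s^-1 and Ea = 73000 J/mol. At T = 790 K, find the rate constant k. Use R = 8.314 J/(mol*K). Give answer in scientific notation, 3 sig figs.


k = A * exp(-Ea/(R*T))
k = 1e+12 * exp(-73000 / (8.314 * 790))
k = 1e+12 * exp(-11.114393)
k = 1.49e+07


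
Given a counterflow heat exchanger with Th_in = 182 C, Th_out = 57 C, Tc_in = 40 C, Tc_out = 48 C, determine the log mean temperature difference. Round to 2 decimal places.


dT1 = Th_in - Tc_out = 182 - 48 = 134
dT2 = Th_out - Tc_in = 57 - 40 = 17
LMTD = (dT1 - dT2) / ln(dT1/dT2)
LMTD = (134 - 17) / ln(134/17)
LMTD = 56.67 K


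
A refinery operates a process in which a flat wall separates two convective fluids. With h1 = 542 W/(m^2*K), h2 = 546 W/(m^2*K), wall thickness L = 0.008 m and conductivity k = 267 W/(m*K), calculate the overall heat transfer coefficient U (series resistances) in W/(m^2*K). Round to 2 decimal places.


1/U = 1/h1 + L/k + 1/h2
1/U = 1/542 + 0.008/267 + 1/546
1/U = 0.0018450185 + 2.99625e-05 + 0.0018315018
1/U = 0.0037064828
U = 269.80 W/(m^2*K)


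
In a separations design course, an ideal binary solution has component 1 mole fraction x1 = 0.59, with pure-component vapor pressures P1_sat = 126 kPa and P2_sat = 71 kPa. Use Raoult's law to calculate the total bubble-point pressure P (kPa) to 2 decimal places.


P = x1*P1_sat + x2*P2_sat
x2 = 1 - x1 = 1 - 0.59 = 0.41
P = 0.59*126 + 0.41*71
P = 74.34 + 29.11
P = 103.45 kPa


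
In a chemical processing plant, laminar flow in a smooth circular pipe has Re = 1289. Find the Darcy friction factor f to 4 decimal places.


f = 64 / Re
f = 64 / 1289
f = 0.0497


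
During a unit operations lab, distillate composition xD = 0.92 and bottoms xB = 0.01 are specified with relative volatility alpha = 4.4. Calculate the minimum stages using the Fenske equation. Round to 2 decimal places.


N_min = ln((xD*(1-xB))/(xB*(1-xD))) / ln(alpha)
Numerator inside ln: 0.9108 / 0.0008 = 1138.5
ln(1138.5) = 7.037467
ln(alpha) = ln(4.4) = 1.481605
N_min = 7.037467 / 1.481605 = 4.75


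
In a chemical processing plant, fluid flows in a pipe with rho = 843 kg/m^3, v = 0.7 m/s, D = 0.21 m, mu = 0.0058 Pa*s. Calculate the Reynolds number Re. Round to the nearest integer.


Re = rho * v * D / mu
Re = 843 * 0.7 * 0.21 / 0.0058
Re = 123.921 / 0.0058
Re = 21366


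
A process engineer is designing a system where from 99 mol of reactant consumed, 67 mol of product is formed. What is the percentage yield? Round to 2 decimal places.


Yield = (moles product / moles consumed) * 100%
Yield = (67 / 99) * 100
Yield = 0.6768 * 100
Yield = 67.68%


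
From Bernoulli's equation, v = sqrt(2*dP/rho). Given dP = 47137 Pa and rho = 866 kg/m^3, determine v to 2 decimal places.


v = sqrt(2*dP/rho)
v = sqrt(2*47137/866)
v = sqrt(108.861432)
v = 10.43 m/s


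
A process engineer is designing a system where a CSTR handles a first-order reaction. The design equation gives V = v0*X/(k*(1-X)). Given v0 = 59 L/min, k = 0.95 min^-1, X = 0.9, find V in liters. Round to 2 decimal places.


V = v0 * X / (k * (1 - X))
V = 59 * 0.9 / (0.95 * (1 - 0.9))
V = 53.1 / (0.95 * 0.1)
V = 53.1 / 0.095
V = 558.95 L


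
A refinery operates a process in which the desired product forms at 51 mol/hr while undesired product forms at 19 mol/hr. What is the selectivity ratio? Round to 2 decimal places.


S = desired product rate / undesired product rate
S = 51 / 19
S = 2.68


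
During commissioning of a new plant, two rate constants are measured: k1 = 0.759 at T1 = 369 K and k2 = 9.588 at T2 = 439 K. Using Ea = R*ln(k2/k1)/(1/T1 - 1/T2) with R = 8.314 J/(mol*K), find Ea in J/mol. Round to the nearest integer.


Ea = R * ln(k2/k1) / (1/T1 - 1/T2)
ln(k2/k1) = ln(9.588/0.759) = 2.5362658
1/T1 - 1/T2 = 1/369 - 1/439 = 0.000432122772
Ea = 8.314 * 2.5362658 / 0.000432122772
Ea = 48798 J/mol


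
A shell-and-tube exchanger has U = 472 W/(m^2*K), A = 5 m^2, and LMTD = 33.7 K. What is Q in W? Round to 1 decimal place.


Q = U * A * LMTD
Q = 472 * 5 * 33.7
Q = 79532.0 W


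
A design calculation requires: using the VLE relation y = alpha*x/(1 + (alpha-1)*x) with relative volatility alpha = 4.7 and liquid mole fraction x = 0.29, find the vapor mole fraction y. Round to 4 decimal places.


y = alpha*x / (1 + (alpha-1)*x)
y = 4.7*0.29 / (1 + (4.7-1)*0.29)
y = 1.363 / (1 + 1.073)
y = 1.363 / 2.073
y = 0.6575


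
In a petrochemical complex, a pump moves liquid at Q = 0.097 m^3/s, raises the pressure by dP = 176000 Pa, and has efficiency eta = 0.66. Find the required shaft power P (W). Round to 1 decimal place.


P = Q * dP / eta
P = 0.097 * 176000 / 0.66
P = 17072.0 / 0.66
P = 25866.7 W


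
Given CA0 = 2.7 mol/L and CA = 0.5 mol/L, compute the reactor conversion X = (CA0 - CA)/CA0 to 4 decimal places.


X = (CA0 - CA) / CA0
X = (2.7 - 0.5) / 2.7
X = 2.2 / 2.7
X = 0.8148


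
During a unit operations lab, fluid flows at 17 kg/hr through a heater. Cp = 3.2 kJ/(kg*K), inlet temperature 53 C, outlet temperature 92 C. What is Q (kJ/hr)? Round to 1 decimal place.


Q = m_dot * Cp * (T2 - T1)
Q = 17 * 3.2 * (92 - 53)
Q = 17 * 3.2 * 39
Q = 2121.6 kJ/hr


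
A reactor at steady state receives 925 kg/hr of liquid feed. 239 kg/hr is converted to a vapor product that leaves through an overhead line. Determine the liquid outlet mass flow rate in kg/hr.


Steady-state mass balance on the main outlet: F_out = F_in - F_removed
F_out = 925 - 239
F_out = 686 kg/hr


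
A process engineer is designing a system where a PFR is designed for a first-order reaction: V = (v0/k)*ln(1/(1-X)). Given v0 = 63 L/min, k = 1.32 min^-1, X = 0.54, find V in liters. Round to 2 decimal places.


V = (v0/k) * ln(1/(1-X))
V = (63/1.32) * ln(1/(1-0.54))
V = 47.727273 * ln(2.173913)
V = 47.727273 * 0.776529
V = 37.06 L


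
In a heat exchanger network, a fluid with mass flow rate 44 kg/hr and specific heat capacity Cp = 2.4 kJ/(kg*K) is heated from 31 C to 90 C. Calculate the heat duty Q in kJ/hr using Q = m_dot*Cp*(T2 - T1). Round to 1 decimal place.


Q = m_dot * Cp * (T2 - T1)
Q = 44 * 2.4 * (90 - 31)
Q = 44 * 2.4 * 59
Q = 6230.4 kJ/hr


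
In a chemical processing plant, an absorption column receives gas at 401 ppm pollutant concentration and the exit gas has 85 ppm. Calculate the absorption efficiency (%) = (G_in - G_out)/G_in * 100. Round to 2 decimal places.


Efficiency = (G_in - G_out) / G_in * 100%
Efficiency = (401 - 85) / 401 * 100
Efficiency = 316 / 401 * 100
Efficiency = 78.80%


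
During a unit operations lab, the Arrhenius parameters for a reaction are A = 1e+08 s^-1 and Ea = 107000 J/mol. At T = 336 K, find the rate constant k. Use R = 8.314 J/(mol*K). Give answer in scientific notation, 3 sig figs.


k = A * exp(-Ea/(R*T))
k = 1e+08 * exp(-107000 / (8.314 * 336))
k = 1e+08 * exp(-38.303149)
k = 2.32e-09


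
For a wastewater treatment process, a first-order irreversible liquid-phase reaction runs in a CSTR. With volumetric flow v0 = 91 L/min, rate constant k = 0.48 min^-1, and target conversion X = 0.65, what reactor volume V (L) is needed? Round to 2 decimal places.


V = v0 * X / (k * (1 - X))
V = 91 * 0.65 / (0.48 * (1 - 0.65))
V = 59.15 / (0.48 * 0.35)
V = 59.15 / 0.168
V = 352.08 L


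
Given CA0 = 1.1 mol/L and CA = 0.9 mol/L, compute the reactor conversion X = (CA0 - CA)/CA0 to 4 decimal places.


X = (CA0 - CA) / CA0
X = (1.1 - 0.9) / 1.1
X = 0.2 / 1.1
X = 0.1818


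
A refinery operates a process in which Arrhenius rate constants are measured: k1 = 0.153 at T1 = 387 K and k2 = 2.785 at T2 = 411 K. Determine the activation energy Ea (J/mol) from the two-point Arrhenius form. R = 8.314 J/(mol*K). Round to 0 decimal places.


Ea = R * ln(k2/k1) / (1/T1 - 1/T2)
ln(k2/k1) = ln(2.785/0.153) = 2.9015652
1/T1 - 1/T2 = 1/387 - 1/411 = 0.000150889304
Ea = 8.314 * 2.9015652 / 0.000150889304
Ea = 159876 J/mol


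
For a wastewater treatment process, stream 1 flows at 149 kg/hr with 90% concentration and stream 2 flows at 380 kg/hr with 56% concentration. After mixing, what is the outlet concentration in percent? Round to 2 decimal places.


Mass balance on solute: F1*x1 + F2*x2 = F3*x3
F3 = F1 + F2 = 149 + 380 = 529 kg/hr
x3 = (F1*x1 + F2*x2)/F3
x3 = (149*0.9 + 380*0.56) / 529
x3 = 65.58%


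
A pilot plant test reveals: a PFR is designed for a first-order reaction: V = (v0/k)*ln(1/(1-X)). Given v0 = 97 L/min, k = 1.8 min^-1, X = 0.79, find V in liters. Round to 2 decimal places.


V = (v0/k) * ln(1/(1-X))
V = (97/1.8) * ln(1/(1-0.79))
V = 53.888889 * ln(4.761905)
V = 53.888889 * 1.560648
V = 84.10 L


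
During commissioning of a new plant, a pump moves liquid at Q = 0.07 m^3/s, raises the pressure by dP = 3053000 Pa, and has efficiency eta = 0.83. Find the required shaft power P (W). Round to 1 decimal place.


P = Q * dP / eta
P = 0.07 * 3053000 / 0.83
P = 213710.0 / 0.83
P = 257481.9 W


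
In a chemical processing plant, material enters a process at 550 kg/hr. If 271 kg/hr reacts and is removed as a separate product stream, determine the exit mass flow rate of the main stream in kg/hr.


Steady-state mass balance on the main outlet: F_out = F_in - F_removed
F_out = 550 - 271
F_out = 279 kg/hr


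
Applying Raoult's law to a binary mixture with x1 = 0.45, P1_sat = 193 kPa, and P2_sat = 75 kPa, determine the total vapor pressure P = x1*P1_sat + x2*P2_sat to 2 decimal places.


P = x1*P1_sat + x2*P2_sat
x2 = 1 - x1 = 1 - 0.45 = 0.55
P = 0.45*193 + 0.55*75
P = 86.85 + 41.25
P = 128.10 kPa


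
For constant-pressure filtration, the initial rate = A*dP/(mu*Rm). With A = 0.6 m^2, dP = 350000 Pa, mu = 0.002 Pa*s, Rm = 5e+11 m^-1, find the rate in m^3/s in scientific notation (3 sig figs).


rate = A * dP / (mu * Rm)
rate = 0.6 * 350000 / (0.002 * 5e+11)
rate = 210000.0 / 1.000e+09
rate = 2.10e-04 m^3/s


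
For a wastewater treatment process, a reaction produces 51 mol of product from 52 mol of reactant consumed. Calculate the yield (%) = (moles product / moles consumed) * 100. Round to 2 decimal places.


Yield = (moles product / moles consumed) * 100%
Yield = (51 / 52) * 100
Yield = 0.9808 * 100
Yield = 98.08%


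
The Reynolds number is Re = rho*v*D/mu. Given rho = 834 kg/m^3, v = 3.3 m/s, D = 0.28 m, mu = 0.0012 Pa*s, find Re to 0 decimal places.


Re = rho * v * D / mu
Re = 834 * 3.3 * 0.28 / 0.0012
Re = 770.616 / 0.0012
Re = 642180


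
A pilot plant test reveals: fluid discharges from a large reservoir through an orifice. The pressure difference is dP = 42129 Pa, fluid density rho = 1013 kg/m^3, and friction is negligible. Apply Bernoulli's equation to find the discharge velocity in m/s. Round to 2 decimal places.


v = sqrt(2*dP/rho)
v = sqrt(2*42129/1013)
v = sqrt(83.176703)
v = 9.12 m/s


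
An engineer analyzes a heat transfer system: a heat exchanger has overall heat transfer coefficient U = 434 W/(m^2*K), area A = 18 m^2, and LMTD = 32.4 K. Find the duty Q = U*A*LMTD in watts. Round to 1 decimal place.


Q = U * A * LMTD
Q = 434 * 18 * 32.4
Q = 253108.8 W


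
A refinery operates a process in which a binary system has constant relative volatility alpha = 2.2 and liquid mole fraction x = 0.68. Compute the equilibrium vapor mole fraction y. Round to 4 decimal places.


y = alpha*x / (1 + (alpha-1)*x)
y = 2.2*0.68 / (1 + (2.2-1)*0.68)
y = 1.496 / (1 + 0.816)
y = 1.496 / 1.816
y = 0.8238


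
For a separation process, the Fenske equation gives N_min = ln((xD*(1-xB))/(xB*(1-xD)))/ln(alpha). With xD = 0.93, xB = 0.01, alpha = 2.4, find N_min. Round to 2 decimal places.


N_min = ln((xD*(1-xB))/(xB*(1-xD))) / ln(alpha)
Numerator inside ln: 0.9207 / 0.0007 = 1315.285714
ln(1315.285714) = 7.181809
ln(alpha) = ln(2.4) = 0.875469
N_min = 7.181809 / 0.875469 = 8.20


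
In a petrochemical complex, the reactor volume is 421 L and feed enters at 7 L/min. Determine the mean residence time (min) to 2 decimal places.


tau = V / v0
tau = 421 / 7
tau = 60.14 min


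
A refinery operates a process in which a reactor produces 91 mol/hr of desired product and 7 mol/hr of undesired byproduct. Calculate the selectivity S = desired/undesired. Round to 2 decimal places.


S = desired product rate / undesired product rate
S = 91 / 7
S = 13.00


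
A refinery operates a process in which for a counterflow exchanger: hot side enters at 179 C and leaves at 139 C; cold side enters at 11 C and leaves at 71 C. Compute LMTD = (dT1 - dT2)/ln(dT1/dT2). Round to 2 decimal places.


dT1 = Th_in - Tc_out = 179 - 71 = 108
dT2 = Th_out - Tc_in = 139 - 11 = 128
LMTD = (dT1 - dT2) / ln(dT1/dT2)
LMTD = (108 - 128) / ln(108/128)
LMTD = 117.72 K


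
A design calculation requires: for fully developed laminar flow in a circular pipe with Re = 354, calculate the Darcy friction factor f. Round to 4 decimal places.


f = 64 / Re
f = 64 / 354
f = 0.1808


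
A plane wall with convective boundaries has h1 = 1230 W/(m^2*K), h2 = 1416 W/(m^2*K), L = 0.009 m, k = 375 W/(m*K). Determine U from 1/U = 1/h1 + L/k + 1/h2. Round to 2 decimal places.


1/U = 1/h1 + L/k + 1/h2
1/U = 1/1230 + 0.009/375 + 1/1416
1/U = 0.0008130081 + 2.4e-05 + 0.0007062147
1/U = 0.0015432228
U = 647.99 W/(m^2*K)


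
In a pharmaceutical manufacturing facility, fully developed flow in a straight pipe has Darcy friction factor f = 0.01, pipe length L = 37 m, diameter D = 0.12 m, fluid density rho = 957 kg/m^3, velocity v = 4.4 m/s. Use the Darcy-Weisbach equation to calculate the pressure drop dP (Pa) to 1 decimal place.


dP = f * (L/D) * (rho*v^2/2)
dP = 0.01 * (37/0.12) * (957*4.4^2/2)
L/D = 308.33333333
rho*v^2/2 = 957*19.36/2 = 9263.76
dP = 0.01 * 308.33333333 * 9263.76
dP = 28563.3 Pa


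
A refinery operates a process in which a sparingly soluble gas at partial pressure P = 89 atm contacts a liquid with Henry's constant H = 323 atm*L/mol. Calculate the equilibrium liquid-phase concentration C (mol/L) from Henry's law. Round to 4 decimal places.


C = P / H
C = 89 / 323
C = 0.2755 mol/L


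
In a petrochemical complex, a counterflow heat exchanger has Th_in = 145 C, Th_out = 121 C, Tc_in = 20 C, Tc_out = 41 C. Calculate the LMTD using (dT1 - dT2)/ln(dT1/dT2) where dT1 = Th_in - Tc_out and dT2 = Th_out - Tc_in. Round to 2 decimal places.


dT1 = Th_in - Tc_out = 145 - 41 = 104
dT2 = Th_out - Tc_in = 121 - 20 = 101
LMTD = (dT1 - dT2) / ln(dT1/dT2)
LMTD = (104 - 101) / ln(104/101)
LMTD = 102.49 K


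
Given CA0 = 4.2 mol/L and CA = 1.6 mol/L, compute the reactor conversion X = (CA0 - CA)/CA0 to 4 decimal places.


X = (CA0 - CA) / CA0
X = (4.2 - 1.6) / 4.2
X = 2.6 / 4.2
X = 0.6190


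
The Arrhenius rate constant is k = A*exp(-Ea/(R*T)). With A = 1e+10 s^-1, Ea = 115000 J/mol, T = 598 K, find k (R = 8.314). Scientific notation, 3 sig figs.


k = A * exp(-Ea/(R*T))
k = 1e+10 * exp(-115000 / (8.314 * 598))
k = 1e+10 * exp(-23.130586)
k = 9.01e-01


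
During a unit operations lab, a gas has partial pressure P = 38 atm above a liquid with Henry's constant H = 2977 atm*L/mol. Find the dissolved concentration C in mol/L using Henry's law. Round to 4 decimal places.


C = P / H
C = 38 / 2977
C = 0.0128 mol/L


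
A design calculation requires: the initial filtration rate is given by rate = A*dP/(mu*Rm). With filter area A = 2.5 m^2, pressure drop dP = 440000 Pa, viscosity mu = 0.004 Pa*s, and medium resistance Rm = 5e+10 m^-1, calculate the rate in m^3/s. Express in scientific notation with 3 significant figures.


rate = A * dP / (mu * Rm)
rate = 2.5 * 440000 / (0.004 * 5e+10)
rate = 1100000.0 / 2.000e+08
rate = 5.50e-03 m^3/s


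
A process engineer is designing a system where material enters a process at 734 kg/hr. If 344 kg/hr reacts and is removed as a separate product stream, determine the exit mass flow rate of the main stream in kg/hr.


Steady-state mass balance on the main outlet: F_out = F_in - F_removed
F_out = 734 - 344
F_out = 390 kg/hr


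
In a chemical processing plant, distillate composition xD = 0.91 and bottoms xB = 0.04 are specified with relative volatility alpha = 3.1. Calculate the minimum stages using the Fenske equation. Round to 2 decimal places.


N_min = ln((xD*(1-xB))/(xB*(1-xD))) / ln(alpha)
Numerator inside ln: 0.8736 / 0.0036 = 242.666667
ln(242.666667) = 5.491689
ln(alpha) = ln(3.1) = 1.131402
N_min = 5.491689 / 1.131402 = 4.85


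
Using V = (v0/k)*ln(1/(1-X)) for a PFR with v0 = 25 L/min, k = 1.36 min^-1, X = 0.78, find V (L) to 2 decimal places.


V = (v0/k) * ln(1/(1-X))
V = (25/1.36) * ln(1/(1-0.78))
V = 18.382353 * ln(4.545455)
V = 18.382353 * 1.514128
V = 27.83 L


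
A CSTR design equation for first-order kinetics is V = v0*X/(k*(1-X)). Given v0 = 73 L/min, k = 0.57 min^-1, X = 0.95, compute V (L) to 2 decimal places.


V = v0 * X / (k * (1 - X))
V = 73 * 0.95 / (0.57 * (1 - 0.95))
V = 69.35 / (0.57 * 0.05)
V = 69.35 / 0.0285
V = 2433.33 L


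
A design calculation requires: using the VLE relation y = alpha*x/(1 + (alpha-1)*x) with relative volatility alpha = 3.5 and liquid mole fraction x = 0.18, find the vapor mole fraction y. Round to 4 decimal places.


y = alpha*x / (1 + (alpha-1)*x)
y = 3.5*0.18 / (1 + (3.5-1)*0.18)
y = 0.63 / (1 + 0.45)
y = 0.63 / 1.45
y = 0.4345


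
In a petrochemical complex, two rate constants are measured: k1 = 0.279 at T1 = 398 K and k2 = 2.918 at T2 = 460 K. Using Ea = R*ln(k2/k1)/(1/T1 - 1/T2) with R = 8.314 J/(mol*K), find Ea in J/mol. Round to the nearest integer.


Ea = R * ln(k2/k1) / (1/T1 - 1/T2)
ln(k2/k1) = ln(2.918/0.279) = 2.3474419
1/T1 - 1/T2 = 1/398 - 1/460 = 0.000338649771
Ea = 8.314 * 2.3474419 / 0.000338649771
Ea = 57631 J/mol


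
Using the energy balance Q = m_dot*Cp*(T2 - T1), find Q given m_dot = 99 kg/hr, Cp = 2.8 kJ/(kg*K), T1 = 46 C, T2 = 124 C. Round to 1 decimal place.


Q = m_dot * Cp * (T2 - T1)
Q = 99 * 2.8 * (124 - 46)
Q = 99 * 2.8 * 78
Q = 21621.6 kJ/hr


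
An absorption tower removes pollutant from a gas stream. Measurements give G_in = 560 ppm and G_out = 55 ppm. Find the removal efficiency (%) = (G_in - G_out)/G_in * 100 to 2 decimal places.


Efficiency = (G_in - G_out) / G_in * 100%
Efficiency = (560 - 55) / 560 * 100
Efficiency = 505 / 560 * 100
Efficiency = 90.18%


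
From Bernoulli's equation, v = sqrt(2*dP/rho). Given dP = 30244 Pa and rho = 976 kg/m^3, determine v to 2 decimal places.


v = sqrt(2*dP/rho)
v = sqrt(2*30244/976)
v = sqrt(61.97541)
v = 7.87 m/s


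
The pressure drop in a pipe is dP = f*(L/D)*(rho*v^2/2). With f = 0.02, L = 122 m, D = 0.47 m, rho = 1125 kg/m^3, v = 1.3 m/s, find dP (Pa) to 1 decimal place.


dP = f * (L/D) * (rho*v^2/2)
dP = 0.02 * (122/0.47) * (1125*1.3^2/2)
L/D = 259.57446809
rho*v^2/2 = 1125*1.69/2 = 950.625
dP = 0.02 * 259.57446809 * 950.625
dP = 4935.2 Pa


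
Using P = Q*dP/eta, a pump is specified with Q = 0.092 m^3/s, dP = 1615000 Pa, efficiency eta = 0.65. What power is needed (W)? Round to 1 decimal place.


P = Q * dP / eta
P = 0.092 * 1615000 / 0.65
P = 148580.0 / 0.65
P = 228584.6 W


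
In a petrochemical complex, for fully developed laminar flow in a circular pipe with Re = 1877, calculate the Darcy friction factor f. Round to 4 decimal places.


f = 64 / Re
f = 64 / 1877
f = 0.0341


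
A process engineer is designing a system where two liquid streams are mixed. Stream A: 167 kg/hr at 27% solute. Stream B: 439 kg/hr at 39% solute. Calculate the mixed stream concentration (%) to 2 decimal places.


Mass balance on solute: F1*x1 + F2*x2 = F3*x3
F3 = F1 + F2 = 167 + 439 = 606 kg/hr
x3 = (F1*x1 + F2*x2)/F3
x3 = (167*0.27 + 439*0.39) / 606
x3 = 35.69%


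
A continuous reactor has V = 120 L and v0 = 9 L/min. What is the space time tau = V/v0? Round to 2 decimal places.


tau = V / v0
tau = 120 / 9
tau = 13.33 min


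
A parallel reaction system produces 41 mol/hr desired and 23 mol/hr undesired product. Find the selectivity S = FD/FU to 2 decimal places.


S = desired product rate / undesired product rate
S = 41 / 23
S = 1.78


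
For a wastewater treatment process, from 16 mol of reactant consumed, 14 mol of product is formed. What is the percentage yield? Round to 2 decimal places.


Yield = (moles product / moles consumed) * 100%
Yield = (14 / 16) * 100
Yield = 0.875 * 100
Yield = 87.50%


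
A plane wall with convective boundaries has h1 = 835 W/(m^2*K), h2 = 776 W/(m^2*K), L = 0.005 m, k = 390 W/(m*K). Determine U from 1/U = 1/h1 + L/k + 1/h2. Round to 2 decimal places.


1/U = 1/h1 + L/k + 1/h2
1/U = 1/835 + 0.005/390 + 1/776
1/U = 0.0011976048 + 1.28205e-05 + 0.0012886598
1/U = 0.0024990851
U = 400.15 W/(m^2*K)


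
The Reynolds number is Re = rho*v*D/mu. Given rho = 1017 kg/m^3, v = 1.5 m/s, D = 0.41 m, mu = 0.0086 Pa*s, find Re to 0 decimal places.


Re = rho * v * D / mu
Re = 1017 * 1.5 * 0.41 / 0.0086
Re = 625.455 / 0.0086
Re = 72727


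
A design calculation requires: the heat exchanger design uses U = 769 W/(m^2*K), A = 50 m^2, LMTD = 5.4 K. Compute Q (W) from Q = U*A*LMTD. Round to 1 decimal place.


Q = U * A * LMTD
Q = 769 * 50 * 5.4
Q = 207630.0 W


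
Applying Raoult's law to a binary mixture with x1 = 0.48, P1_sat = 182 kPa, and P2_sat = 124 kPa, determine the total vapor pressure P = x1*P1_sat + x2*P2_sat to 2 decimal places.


P = x1*P1_sat + x2*P2_sat
x2 = 1 - x1 = 1 - 0.48 = 0.52
P = 0.48*182 + 0.52*124
P = 87.36 + 64.48
P = 151.84 kPa


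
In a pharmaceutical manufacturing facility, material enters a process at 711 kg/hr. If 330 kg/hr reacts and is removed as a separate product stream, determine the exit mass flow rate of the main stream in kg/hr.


Steady-state mass balance on the main outlet: F_out = F_in - F_removed
F_out = 711 - 330
F_out = 381 kg/hr


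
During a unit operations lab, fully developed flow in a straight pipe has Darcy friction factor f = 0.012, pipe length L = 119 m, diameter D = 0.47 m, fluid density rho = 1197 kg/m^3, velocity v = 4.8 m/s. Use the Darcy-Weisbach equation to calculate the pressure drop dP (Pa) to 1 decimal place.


dP = f * (L/D) * (rho*v^2/2)
dP = 0.012 * (119/0.47) * (1197*4.8^2/2)
L/D = 253.19148936
rho*v^2/2 = 1197*23.04/2 = 13789.44
dP = 0.012 * 253.19148936 * 13789.44
dP = 41896.4 Pa


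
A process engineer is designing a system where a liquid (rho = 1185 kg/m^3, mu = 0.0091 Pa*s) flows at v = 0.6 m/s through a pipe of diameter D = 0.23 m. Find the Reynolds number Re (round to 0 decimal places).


Re = rho * v * D / mu
Re = 1185 * 0.6 * 0.23 / 0.0091
Re = 163.53 / 0.0091
Re = 17970


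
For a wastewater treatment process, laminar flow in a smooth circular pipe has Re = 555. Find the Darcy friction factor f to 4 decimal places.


f = 64 / Re
f = 64 / 555
f = 0.1153


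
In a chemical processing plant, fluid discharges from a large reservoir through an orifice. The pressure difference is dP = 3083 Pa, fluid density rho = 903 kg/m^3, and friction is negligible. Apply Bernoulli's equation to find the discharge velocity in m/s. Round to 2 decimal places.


v = sqrt(2*dP/rho)
v = sqrt(2*3083/903)
v = sqrt(6.82835)
v = 2.61 m/s


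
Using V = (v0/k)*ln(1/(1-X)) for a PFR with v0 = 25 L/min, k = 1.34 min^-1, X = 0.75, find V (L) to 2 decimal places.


V = (v0/k) * ln(1/(1-X))
V = (25/1.34) * ln(1/(1-0.75))
V = 18.656716 * ln(4.0)
V = 18.656716 * 1.386294
V = 25.86 L


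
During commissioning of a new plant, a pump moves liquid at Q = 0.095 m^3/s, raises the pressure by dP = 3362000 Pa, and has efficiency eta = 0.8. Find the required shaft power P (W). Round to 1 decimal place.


P = Q * dP / eta
P = 0.095 * 3362000 / 0.8
P = 319390.0 / 0.8
P = 399237.5 W


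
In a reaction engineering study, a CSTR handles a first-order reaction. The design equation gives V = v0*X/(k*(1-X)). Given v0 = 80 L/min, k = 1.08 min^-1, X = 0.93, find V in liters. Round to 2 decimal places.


V = v0 * X / (k * (1 - X))
V = 80 * 0.93 / (1.08 * (1 - 0.93))
V = 74.4 / (1.08 * 0.07)
V = 74.4 / 0.0756
V = 984.13 L


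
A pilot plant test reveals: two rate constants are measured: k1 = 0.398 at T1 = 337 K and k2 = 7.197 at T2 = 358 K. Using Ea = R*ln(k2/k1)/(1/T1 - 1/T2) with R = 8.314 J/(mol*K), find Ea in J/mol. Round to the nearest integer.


Ea = R * ln(k2/k1) / (1/T1 - 1/T2)
ln(k2/k1) = ln(7.197/0.398) = 2.8949675
1/T1 - 1/T2 = 1/337 - 1/358 = 0.000174062961
Ea = 8.314 * 2.8949675 / 0.000174062961
Ea = 138276 J/mol


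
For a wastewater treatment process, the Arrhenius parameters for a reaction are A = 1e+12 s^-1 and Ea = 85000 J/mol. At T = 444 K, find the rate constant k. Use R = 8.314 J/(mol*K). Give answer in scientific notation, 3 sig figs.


k = A * exp(-Ea/(R*T))
k = 1e+12 * exp(-85000 / (8.314 * 444))
k = 1e+12 * exp(-23.026394)
k = 9.99e+01


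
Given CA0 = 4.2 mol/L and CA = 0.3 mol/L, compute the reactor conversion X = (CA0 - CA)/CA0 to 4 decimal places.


X = (CA0 - CA) / CA0
X = (4.2 - 0.3) / 4.2
X = 3.9 / 4.2
X = 0.9286


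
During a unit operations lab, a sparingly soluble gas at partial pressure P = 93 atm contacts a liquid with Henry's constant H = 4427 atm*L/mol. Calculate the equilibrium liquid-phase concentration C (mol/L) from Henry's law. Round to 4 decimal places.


C = P / H
C = 93 / 4427
C = 0.0210 mol/L


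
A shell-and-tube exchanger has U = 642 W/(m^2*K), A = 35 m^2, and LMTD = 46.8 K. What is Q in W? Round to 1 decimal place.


Q = U * A * LMTD
Q = 642 * 35 * 46.8
Q = 1051596.0 W


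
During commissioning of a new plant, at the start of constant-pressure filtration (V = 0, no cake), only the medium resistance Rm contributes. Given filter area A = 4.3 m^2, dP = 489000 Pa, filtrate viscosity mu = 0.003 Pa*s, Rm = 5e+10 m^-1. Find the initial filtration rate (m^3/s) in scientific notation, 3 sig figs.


rate = A * dP / (mu * Rm)
rate = 4.3 * 489000 / (0.003 * 5e+10)
rate = 2102700.0 / 1.500e+08
rate = 1.40e-02 m^3/s


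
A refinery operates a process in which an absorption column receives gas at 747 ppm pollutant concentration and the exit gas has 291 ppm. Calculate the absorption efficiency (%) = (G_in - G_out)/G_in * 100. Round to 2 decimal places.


Efficiency = (G_in - G_out) / G_in * 100%
Efficiency = (747 - 291) / 747 * 100
Efficiency = 456 / 747 * 100
Efficiency = 61.04%


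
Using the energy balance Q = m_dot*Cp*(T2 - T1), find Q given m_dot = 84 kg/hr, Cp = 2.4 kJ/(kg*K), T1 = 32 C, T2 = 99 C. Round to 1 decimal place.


Q = m_dot * Cp * (T2 - T1)
Q = 84 * 2.4 * (99 - 32)
Q = 84 * 2.4 * 67
Q = 13507.2 kJ/hr


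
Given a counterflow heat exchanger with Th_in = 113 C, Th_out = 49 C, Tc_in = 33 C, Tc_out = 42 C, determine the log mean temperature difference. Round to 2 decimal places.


dT1 = Th_in - Tc_out = 113 - 42 = 71
dT2 = Th_out - Tc_in = 49 - 33 = 16
LMTD = (dT1 - dT2) / ln(dT1/dT2)
LMTD = (71 - 16) / ln(71/16)
LMTD = 36.91 K


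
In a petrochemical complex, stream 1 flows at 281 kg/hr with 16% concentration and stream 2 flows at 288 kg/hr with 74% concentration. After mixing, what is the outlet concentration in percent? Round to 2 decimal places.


Mass balance on solute: F1*x1 + F2*x2 = F3*x3
F3 = F1 + F2 = 281 + 288 = 569 kg/hr
x3 = (F1*x1 + F2*x2)/F3
x3 = (281*0.16 + 288*0.74) / 569
x3 = 45.36%


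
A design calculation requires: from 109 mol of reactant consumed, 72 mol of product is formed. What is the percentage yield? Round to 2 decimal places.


Yield = (moles product / moles consumed) * 100%
Yield = (72 / 109) * 100
Yield = 0.6606 * 100
Yield = 66.06%


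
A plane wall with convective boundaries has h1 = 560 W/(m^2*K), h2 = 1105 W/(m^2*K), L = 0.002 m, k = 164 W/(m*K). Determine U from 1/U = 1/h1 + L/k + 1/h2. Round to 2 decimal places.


1/U = 1/h1 + L/k + 1/h2
1/U = 1/560 + 0.002/164 + 1/1105
1/U = 0.0017857143 + 1.21951e-05 + 0.0009049774
1/U = 0.0027028868
U = 369.97 W/(m^2*K)


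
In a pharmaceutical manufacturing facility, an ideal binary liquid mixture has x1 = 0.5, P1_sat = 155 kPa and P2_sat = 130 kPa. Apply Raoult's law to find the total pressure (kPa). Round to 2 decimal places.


P = x1*P1_sat + x2*P2_sat
x2 = 1 - x1 = 1 - 0.5 = 0.5
P = 0.5*155 + 0.5*130
P = 77.5 + 65.0
P = 142.50 kPa


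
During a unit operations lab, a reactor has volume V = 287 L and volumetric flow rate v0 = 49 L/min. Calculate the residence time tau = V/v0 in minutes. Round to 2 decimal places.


tau = V / v0
tau = 287 / 49
tau = 5.86 min


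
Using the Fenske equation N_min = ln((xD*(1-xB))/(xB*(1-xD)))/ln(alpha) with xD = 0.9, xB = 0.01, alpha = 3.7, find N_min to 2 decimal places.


N_min = ln((xD*(1-xB))/(xB*(1-xD))) / ln(alpha)
Numerator inside ln: 0.891 / 0.001 = 891.0
ln(891.0) = 6.792344
ln(alpha) = ln(3.7) = 1.308333
N_min = 6.792344 / 1.308333 = 5.19


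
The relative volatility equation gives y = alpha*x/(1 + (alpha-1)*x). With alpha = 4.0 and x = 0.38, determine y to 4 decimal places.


y = alpha*x / (1 + (alpha-1)*x)
y = 4.0*0.38 / (1 + (4.0-1)*0.38)
y = 1.52 / (1 + 1.14)
y = 1.52 / 2.14
y = 0.7103


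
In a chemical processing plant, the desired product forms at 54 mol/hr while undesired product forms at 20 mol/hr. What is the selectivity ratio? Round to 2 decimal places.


S = desired product rate / undesired product rate
S = 54 / 20
S = 2.70


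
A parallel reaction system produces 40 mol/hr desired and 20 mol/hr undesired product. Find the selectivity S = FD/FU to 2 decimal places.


S = desired product rate / undesired product rate
S = 40 / 20
S = 2.00


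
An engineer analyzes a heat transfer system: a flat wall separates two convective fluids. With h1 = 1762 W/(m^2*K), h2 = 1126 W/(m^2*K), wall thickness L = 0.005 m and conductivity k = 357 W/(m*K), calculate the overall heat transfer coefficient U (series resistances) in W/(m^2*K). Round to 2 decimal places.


1/U = 1/h1 + L/k + 1/h2
1/U = 1/1762 + 0.005/357 + 1/1126
1/U = 0.0005675369 + 1.40056e-05 + 0.0008880995
1/U = 0.001469642
U = 680.44 W/(m^2*K)


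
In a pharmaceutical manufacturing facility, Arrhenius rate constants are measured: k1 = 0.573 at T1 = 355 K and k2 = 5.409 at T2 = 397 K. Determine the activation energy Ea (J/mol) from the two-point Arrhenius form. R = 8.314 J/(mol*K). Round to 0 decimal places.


Ea = R * ln(k2/k1) / (1/T1 - 1/T2)
ln(k2/k1) = ln(5.409/0.573) = 2.2449338
1/T1 - 1/T2 = 1/355 - 1/397 = 0.000298009721
Ea = 8.314 * 2.2449338 / 0.000298009721
Ea = 62630 J/mol


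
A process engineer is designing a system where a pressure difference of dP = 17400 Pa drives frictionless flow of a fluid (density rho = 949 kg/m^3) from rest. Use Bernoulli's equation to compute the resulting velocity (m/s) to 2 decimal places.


v = sqrt(2*dP/rho)
v = sqrt(2*17400/949)
v = sqrt(36.670179)
v = 6.06 m/s


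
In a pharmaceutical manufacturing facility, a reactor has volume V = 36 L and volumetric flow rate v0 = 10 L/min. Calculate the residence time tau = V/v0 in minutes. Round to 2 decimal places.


tau = V / v0
tau = 36 / 10
tau = 3.60 min


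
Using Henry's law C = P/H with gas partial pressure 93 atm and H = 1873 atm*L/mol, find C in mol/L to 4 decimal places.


C = P / H
C = 93 / 1873
C = 0.0497 mol/L


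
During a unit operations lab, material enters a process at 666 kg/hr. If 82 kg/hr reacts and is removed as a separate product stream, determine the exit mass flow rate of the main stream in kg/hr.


Steady-state mass balance on the main outlet: F_out = F_in - F_removed
F_out = 666 - 82
F_out = 584 kg/hr


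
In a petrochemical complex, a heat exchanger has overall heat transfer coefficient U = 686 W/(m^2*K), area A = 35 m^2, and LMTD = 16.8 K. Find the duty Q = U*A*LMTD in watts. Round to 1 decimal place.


Q = U * A * LMTD
Q = 686 * 35 * 16.8
Q = 403368.0 W


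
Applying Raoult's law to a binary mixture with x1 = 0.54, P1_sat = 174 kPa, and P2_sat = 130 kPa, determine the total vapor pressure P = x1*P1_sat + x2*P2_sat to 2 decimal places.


P = x1*P1_sat + x2*P2_sat
x2 = 1 - x1 = 1 - 0.54 = 0.46
P = 0.54*174 + 0.46*130
P = 93.96 + 59.8
P = 153.76 kPa


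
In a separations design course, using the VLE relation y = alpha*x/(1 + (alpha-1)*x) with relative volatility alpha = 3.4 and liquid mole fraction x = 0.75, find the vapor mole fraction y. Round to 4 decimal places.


y = alpha*x / (1 + (alpha-1)*x)
y = 3.4*0.75 / (1 + (3.4-1)*0.75)
y = 2.55 / (1 + 1.8)
y = 2.55 / 2.8
y = 0.9107


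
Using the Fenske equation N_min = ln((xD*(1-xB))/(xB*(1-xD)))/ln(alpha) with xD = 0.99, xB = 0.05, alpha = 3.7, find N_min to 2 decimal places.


N_min = ln((xD*(1-xB))/(xB*(1-xD))) / ln(alpha)
Numerator inside ln: 0.9405 / 0.0005 = 1881.0
ln(1881.0) = 7.539559
ln(alpha) = ln(3.7) = 1.308333
N_min = 7.539559 / 1.308333 = 5.76


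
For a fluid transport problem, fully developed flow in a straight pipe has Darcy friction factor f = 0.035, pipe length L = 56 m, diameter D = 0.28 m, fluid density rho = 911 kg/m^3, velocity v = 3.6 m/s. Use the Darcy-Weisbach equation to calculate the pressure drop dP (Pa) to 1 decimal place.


dP = f * (L/D) * (rho*v^2/2)
dP = 0.035 * (56/0.28) * (911*3.6^2/2)
L/D = 200.0
rho*v^2/2 = 911*12.96/2 = 5903.28
dP = 0.035 * 200.0 * 5903.28
dP = 41323.0 Pa


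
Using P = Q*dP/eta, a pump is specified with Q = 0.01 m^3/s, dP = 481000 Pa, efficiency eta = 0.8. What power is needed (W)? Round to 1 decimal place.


P = Q * dP / eta
P = 0.01 * 481000 / 0.8
P = 4810.0 / 0.8
P = 6012.5 W


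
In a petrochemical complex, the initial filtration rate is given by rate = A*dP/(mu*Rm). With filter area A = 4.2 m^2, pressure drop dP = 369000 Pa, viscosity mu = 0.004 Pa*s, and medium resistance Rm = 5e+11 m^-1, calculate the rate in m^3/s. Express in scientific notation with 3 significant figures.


rate = A * dP / (mu * Rm)
rate = 4.2 * 369000 / (0.004 * 5e+11)
rate = 1549800.0 / 2.000e+09
rate = 7.75e-04 m^3/s


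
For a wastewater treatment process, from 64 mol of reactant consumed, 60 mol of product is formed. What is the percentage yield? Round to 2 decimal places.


Yield = (moles product / moles consumed) * 100%
Yield = (60 / 64) * 100
Yield = 0.9375 * 100
Yield = 93.75%


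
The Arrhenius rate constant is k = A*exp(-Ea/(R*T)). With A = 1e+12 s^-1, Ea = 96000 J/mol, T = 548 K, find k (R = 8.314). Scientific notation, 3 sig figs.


k = A * exp(-Ea/(R*T))
k = 1e+12 * exp(-96000 / (8.314 * 548))
k = 1e+12 * exp(-21.070782)
k = 7.06e+02


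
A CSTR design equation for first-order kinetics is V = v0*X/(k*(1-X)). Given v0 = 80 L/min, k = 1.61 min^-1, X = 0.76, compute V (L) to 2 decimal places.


V = v0 * X / (k * (1 - X))
V = 80 * 0.76 / (1.61 * (1 - 0.76))
V = 60.8 / (1.61 * 0.24)
V = 60.8 / 0.3864
V = 157.35 L


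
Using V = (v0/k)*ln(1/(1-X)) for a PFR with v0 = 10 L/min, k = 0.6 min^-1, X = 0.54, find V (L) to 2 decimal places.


V = (v0/k) * ln(1/(1-X))
V = (10/0.6) * ln(1/(1-0.54))
V = 16.666667 * ln(2.173913)
V = 16.666667 * 0.776529
V = 12.94 L


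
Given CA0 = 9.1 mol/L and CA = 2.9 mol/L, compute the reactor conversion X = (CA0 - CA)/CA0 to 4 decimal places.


X = (CA0 - CA) / CA0
X = (9.1 - 2.9) / 9.1
X = 6.2 / 9.1
X = 0.6813


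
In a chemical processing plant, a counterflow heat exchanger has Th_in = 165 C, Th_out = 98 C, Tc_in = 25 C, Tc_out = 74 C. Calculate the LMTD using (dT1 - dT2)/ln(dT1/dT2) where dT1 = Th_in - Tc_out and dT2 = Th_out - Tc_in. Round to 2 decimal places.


dT1 = Th_in - Tc_out = 165 - 74 = 91
dT2 = Th_out - Tc_in = 98 - 25 = 73
LMTD = (dT1 - dT2) / ln(dT1/dT2)
LMTD = (91 - 73) / ln(91/73)
LMTD = 81.67 K


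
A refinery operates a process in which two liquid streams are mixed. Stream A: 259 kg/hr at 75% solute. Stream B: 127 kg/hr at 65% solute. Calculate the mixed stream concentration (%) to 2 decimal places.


Mass balance on solute: F1*x1 + F2*x2 = F3*x3
F3 = F1 + F2 = 259 + 127 = 386 kg/hr
x3 = (F1*x1 + F2*x2)/F3
x3 = (259*0.75 + 127*0.65) / 386
x3 = 71.71%


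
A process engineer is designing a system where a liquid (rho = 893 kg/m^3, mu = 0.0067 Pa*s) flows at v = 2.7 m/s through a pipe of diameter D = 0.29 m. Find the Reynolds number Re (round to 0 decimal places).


Re = rho * v * D / mu
Re = 893 * 2.7 * 0.29 / 0.0067
Re = 699.219 / 0.0067
Re = 104361


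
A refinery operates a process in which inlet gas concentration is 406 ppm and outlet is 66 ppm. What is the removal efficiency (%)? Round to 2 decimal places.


Efficiency = (G_in - G_out) / G_in * 100%
Efficiency = (406 - 66) / 406 * 100
Efficiency = 340 / 406 * 100
Efficiency = 83.74%


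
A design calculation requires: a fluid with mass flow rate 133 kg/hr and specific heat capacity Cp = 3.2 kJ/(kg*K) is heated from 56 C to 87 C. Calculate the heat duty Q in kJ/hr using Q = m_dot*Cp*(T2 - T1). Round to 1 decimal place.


Q = m_dot * Cp * (T2 - T1)
Q = 133 * 3.2 * (87 - 56)
Q = 133 * 3.2 * 31
Q = 13193.6 kJ/hr


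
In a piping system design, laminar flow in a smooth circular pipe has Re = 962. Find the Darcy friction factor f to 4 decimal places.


f = 64 / Re
f = 64 / 962
f = 0.0665


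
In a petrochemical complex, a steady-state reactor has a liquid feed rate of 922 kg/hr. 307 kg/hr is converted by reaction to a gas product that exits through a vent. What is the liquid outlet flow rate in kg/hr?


Steady-state mass balance on the main outlet: F_out = F_in - F_removed
F_out = 922 - 307
F_out = 615 kg/hr


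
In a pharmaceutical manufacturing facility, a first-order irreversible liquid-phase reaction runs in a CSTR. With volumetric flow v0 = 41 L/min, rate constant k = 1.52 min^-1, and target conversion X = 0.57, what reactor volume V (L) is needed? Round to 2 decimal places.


V = v0 * X / (k * (1 - X))
V = 41 * 0.57 / (1.52 * (1 - 0.57))
V = 23.37 / (1.52 * 0.43)
V = 23.37 / 0.6536
V = 35.76 L
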